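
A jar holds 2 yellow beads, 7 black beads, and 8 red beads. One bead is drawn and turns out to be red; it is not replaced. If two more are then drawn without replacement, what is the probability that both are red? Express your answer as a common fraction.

With the first bead removed, 7 red remain out of 16.
P = 7/16 × 6/15 = 42/240 = 7/40.

7/40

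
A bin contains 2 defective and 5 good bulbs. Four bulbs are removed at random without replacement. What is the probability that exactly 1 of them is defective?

4/7

One ordering (defective drawn first) has probability 2/7 × 5/6 × 4/5 × 3/4 = 120/840 = 1/7.
There are C(4,1) = 4 such orderings, each equally likely, so P = 4 × 1/7 = 4/7.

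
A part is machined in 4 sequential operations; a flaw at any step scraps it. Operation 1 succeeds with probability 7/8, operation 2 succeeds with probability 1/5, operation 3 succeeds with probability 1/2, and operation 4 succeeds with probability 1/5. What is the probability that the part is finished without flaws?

Multiplying along the chain,
P = 7/8 × 1/5 × 1/2 × 1/5 = 7/400.

7/400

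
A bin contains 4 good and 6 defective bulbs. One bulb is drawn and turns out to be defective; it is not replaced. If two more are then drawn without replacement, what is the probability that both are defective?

After the first draw, 5 of the remaining 9 bulbs are defective.
P = 5/9 × 4/8 = 20/72 = 5/18.

5/18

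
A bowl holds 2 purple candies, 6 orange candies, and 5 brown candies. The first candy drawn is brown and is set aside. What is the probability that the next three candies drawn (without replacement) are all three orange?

1/11

After the first draw, 6 of the remaining 12 candies are orange.
P = 6/12 × 5/11 × 4/10 = 120/1320 = 1/11.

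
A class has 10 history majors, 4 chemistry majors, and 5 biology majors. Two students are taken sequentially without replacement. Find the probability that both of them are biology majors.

P(all biology majors) = 5/19 × 4/18 = 20/342 = 10/171.

10/171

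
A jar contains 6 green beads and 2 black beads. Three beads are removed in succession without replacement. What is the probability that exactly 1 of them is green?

One ordering (green drawn first) has probability 6/8 × 2/7 × 1/6 = 12/336 = 1/28.
There are C(3,1) = 3 such orderings, each equally likely, so P = 3 × 1/28 = 3/28.

3/28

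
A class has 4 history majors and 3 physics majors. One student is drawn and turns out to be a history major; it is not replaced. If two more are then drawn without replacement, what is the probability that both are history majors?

With the first student removed, 3 history majors remain out of 6.
P = 3/6 × 2/5 = 6/30 = 1/5.

1/5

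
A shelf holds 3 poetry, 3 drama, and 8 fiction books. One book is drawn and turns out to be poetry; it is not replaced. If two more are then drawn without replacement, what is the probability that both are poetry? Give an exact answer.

After the first draw, 2 of the remaining 13 books are poetry.
P = 2/13 × 1/12 = 2/156 = 1/78.

1/78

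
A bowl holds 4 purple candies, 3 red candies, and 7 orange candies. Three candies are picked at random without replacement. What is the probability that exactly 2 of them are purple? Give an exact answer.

15/91

One ordering (purple drawn first) has probability 4/14 × 3/13 × 10/12 = 120/2184 = 5/91.
There are C(3,2) = 3 such orderings, each equally likely, so P = 3 × 5/91 = 15/91.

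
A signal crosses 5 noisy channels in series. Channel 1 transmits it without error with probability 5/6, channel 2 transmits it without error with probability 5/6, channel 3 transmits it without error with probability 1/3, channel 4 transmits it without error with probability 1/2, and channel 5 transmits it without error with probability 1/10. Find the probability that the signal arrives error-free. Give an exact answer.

5/432

Multiplying along the chain,
P = 5/6 × 5/6 × 1/3 × 1/2 × 1/10 = 25/2160 = 5/432.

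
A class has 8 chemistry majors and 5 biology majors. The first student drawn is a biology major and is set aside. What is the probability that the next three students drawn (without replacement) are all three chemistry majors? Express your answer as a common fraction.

After the first draw, 8 of the remaining 12 students are chemistry majors.
P = 8/12 × 7/11 × 6/10 = 336/1320 = 14/55.

14/55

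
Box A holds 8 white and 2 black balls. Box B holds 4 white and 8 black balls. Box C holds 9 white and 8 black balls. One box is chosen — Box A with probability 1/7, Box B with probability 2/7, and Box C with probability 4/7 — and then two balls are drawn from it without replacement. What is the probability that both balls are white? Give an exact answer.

15676/58905

From Box A: P(both white) = (8/10)(7/9) = 28/45.
From Box B: P(both white) = (4/12)(3/11) = 1/11.
From Box C: P(both white) = (9/17)(8/16) = 9/34.
Total probability = (1/7)(28/45) + (2/7)(1/11) + (4/7)(9/34) = 15676/58905.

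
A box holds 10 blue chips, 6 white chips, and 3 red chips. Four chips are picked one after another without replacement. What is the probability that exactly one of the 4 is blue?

70/323

One ordering (blue drawn first) has probability 10/19 × 9/18 × 8/17 × 7/16 = 5040/93024 = 35/646.
There are C(4,1) = 4 such orderings, each equally likely, so P = 4 × 35/646 = 70/323.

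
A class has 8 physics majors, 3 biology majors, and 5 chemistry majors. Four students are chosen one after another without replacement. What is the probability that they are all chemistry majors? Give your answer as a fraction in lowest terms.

1/364

P(all chemistry majors) = 5/16 × 4/15 × 3/14 × 2/13 = 120/43680 = 1/364.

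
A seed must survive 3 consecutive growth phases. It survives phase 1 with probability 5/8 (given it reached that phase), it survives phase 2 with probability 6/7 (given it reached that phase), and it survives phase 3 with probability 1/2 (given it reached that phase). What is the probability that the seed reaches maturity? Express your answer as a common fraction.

Each stage is reached only if all earlier stages succeed, so
P = 5/8 × 6/7 × 1/2 = 30/112 = 15/56.

15/56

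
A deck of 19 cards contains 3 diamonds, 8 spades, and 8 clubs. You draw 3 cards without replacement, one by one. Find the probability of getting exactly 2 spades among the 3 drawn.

308/969

One ordering (spades drawn first) has probability 8/19 × 7/18 × 11/17 = 616/5814 = 308/2907.
There are C(3,2) = 3 such orderings, each equally likely, so P = 3 × 308/2907 = 308/969.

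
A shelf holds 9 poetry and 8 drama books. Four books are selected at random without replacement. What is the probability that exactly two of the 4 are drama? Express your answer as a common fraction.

One ordering (drama drawn first) has probability 8/17 × 7/16 × 9/15 × 8/14 = 4032/57120 = 6/85.
There are C(4,2) = 6 such orderings, each equally likely, so P = 6 × 6/85 = 36/85.

36/85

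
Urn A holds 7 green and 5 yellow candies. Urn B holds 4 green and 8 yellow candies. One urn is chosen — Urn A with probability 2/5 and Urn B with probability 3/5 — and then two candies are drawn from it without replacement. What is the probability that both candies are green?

2/11

From Urn A: P(both green) = (7/12)(6/11) = 7/22.
From Urn B: P(both green) = (4/12)(3/11) = 1/11.
Total probability = (2/5)(7/22) + (3/5)(1/11) = 2/11.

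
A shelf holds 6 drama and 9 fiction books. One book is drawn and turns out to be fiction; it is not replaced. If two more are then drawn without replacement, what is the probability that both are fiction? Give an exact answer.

With the first book removed, 8 fiction remain out of 14.
P = 8/14 × 7/13 = 56/182 = 4/13.

4/13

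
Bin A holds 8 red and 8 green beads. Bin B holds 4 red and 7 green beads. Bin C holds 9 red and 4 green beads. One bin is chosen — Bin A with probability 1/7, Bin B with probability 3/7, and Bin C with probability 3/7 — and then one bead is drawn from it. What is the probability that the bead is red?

1049/2002

From Bin A: P(red) = 8/16.
From Bin B: P(red) = 4/11.
From Bin C: P(red) = 9/13.
Total probability = (1/7)(8/16) + (3/7)(4/11) + (3/7)(9/13) = 1049/2002.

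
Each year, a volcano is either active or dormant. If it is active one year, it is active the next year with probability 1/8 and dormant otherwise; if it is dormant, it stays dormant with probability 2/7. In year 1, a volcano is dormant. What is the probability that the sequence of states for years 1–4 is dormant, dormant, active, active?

5/196

Year 1 is given. For each transition, use the conditional probability from the current state:
P(dormant | dormant) = 2/7; P(active | dormant) = 5/7; P(active | active) = 1/8.
P = 2/7 × 5/7 × 1/8 = 10/392 = 5/196.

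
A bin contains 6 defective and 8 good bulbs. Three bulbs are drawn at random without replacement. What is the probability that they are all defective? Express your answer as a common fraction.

P(all defective) = 6/14 × 5/13 × 4/12 = 120/2184 = 5/91.

5/91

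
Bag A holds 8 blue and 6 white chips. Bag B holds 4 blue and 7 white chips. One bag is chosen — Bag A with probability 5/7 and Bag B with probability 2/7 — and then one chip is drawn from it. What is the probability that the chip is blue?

From Bag A: P(blue) = 8/14.
From Bag B: P(blue) = 4/11.
Total probability = (5/7)(8/14) + (2/7)(4/11) = 276/539.

276/539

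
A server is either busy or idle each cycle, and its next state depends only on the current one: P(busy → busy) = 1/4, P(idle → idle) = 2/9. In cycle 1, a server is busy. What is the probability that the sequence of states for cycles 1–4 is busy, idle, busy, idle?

Cycle 1 is given. For each transition, use the conditional probability from the current state:
P(idle | busy) = 3/4; P(busy | idle) = 7/9; P(idle | busy) = 3/4.
P = 3/4 × 7/9 × 3/4 = 63/144 = 7/16.

7/16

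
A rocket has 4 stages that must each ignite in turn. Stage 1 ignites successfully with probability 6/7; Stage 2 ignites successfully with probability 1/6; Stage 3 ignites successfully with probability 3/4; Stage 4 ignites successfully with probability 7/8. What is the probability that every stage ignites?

Multiplying along the chain,
P = 6/7 × 1/6 × 3/4 × 7/8 = 126/1344 = 3/32.

3/32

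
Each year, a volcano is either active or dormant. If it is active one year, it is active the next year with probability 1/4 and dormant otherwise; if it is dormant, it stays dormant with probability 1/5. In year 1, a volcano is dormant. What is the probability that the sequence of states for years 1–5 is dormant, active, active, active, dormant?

3/80

Year 1 is given. For each transition, use the conditional probability from the current state:
P(active | dormant) = 4/5; P(active | active) = 1/4; P(active | active) = 1/4; P(dormant | active) = 3/4.
P = 4/5 × 1/4 × 1/4 × 3/4 = 12/320 = 3/80.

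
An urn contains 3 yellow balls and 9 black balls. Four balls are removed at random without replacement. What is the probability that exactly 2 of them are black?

One ordering (black drawn first) has probability 9/12 × 8/11 × 3/10 × 2/9 = 432/11880 = 2/55.
There are C(4,2) = 6 such orderings, each equally likely, so P = 6 × 2/55 = 12/55.

12/55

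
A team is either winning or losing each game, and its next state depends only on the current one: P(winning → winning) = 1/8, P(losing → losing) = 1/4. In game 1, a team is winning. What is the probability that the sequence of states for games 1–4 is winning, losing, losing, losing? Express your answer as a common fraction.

Game 1 is given. For each transition, use the conditional probability from the current state:
P(losing | winning) = 7/8; P(losing | losing) = 1/4; P(losing | losing) = 1/4.
P = 7/8 × 1/4 × 1/4 = 7/128.

7/128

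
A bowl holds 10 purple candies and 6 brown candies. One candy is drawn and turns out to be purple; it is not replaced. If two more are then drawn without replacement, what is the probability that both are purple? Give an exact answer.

12/35

After the first draw, 9 of the remaining 15 candies are purple.
P = 9/15 × 8/14 = 72/210 = 12/35.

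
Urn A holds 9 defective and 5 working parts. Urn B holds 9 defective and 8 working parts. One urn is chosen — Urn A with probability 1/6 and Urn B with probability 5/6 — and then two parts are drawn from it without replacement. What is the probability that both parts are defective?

1773/6188

From Urn A: P(both defective) = (9/14)(8/13) = 36/91.
From Urn B: P(both defective) = (9/17)(8/16) = 9/34.
Total probability = (1/6)(36/91) + (5/6)(9/34) = 1773/6188.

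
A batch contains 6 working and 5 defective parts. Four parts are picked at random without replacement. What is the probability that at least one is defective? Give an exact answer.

21/22

P(no defective) = 6/11 × 5/10 × 4/9 × 3/8 = 360/7920 = 1/22.
P(at least one) = 1 − 1/22 = 21/22.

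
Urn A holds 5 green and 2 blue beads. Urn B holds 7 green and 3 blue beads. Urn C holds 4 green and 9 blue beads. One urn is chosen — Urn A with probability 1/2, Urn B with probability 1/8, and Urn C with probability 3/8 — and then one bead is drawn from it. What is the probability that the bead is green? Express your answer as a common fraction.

4077/7280

From Urn A: P(green) = 5/7.
From Urn B: P(green) = 7/10.
From Urn C: P(green) = 4/13.
Total probability = (1/2)(5/7) + (1/8)(7/10) + (3/8)(4/13) = 4077/7280.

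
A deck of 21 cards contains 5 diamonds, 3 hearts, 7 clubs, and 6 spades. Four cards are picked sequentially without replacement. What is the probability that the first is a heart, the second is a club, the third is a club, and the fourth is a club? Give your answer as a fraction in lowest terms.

Chain rule:
P = 3/21 × 7/20 × 6/19 × 5/18 = 630/143640 = 1/228.

1/228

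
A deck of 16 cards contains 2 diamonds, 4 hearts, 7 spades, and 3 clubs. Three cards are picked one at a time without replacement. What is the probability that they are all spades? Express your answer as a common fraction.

P(every draw is a spade) = 7/16 × 6/15 × 5/14 = 210/3360 = 1/16.

1/16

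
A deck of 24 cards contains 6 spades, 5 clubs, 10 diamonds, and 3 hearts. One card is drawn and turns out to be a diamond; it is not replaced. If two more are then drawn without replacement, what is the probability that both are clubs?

10/253

After the first draw, 5 of the remaining 23 cards are clubs.
P = 5/23 × 4/22 = 20/506 = 10/253.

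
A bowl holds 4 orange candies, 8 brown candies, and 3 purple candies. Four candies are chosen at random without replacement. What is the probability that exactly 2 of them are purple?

One ordering (purple drawn first) has probability 3/15 × 2/14 × 12/13 × 11/12 = 792/32760 = 11/455.
There are C(4,2) = 6 such orderings, each equally likely, so P = 6 × 11/455 = 66/455.

66/455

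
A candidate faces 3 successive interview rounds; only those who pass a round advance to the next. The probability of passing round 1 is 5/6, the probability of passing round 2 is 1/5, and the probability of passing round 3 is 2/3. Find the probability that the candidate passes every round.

1/9

Each stage is reached only if all earlier stages succeed, so
P = 5/6 × 1/5 × 2/3 = 10/90 = 1/9.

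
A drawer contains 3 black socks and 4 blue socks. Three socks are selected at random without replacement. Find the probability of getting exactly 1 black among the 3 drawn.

18/35

One ordering (black drawn first) has probability 3/7 × 4/6 × 3/5 = 36/210 = 6/35.
There are C(3,1) = 3 such orderings, each equally likely, so P = 3 × 6/35 = 18/35.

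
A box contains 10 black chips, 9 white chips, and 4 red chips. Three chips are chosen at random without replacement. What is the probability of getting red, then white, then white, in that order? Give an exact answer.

48/1771

Multiply the probability of each draw given the previous ones:
P = 4/23 × 9/22 × 8/21 = 288/10626 = 48/1771.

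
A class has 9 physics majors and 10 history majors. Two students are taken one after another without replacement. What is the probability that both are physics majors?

P(all physics majors) = 9/19 × 8/18 = 72/342 = 4/19.

4/19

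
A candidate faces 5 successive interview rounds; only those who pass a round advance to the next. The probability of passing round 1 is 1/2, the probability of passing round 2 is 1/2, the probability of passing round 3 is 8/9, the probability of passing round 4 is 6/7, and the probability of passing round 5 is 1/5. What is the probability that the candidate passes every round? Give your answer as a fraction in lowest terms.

4/105

Multiplying along the chain,
P = 1/2 × 1/2 × 8/9 × 6/7 × 1/5 = 48/1260 = 4/105.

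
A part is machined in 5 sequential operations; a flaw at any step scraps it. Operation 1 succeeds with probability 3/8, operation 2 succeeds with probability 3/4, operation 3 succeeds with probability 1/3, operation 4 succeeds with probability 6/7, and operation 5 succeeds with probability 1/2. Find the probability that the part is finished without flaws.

9/224

Multiplying along the chain,
P = 3/8 × 3/4 × 1/3 × 6/7 × 1/2 = 54/1344 = 9/224.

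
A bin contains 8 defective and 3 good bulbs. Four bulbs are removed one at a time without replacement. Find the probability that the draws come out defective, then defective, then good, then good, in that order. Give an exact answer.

Multiply the probability of each draw given the previous ones:
P = 8/11 × 7/10 × 3/9 × 2/8 = 336/7920 = 7/165.

7/165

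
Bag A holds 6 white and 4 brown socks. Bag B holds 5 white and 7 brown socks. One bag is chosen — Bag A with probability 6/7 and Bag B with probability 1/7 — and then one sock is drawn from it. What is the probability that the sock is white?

From Bag A: P(white) = 6/10.
From Bag B: P(white) = 5/12.
Total probability = (6/7)(6/10) + (1/7)(5/12) = 241/420.

241/420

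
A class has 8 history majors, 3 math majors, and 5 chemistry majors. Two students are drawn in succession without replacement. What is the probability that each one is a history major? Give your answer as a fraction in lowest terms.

P = 8/16 × 7/15 = 56/240 = 7/30.

7/30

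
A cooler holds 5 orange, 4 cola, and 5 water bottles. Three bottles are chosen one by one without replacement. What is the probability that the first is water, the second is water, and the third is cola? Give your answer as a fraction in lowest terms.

10/273

Each draw changes the counts, so multiply the conditional probabilities along the sequence:
P = 5/14 × 4/13 × 4/12 = 80/2184 = 10/273.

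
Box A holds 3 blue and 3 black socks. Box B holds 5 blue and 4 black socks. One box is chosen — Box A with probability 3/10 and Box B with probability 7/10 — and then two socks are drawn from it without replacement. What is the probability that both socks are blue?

From Box A: P(both blue) = (3/6)(2/5) = 1/5.
From Box B: P(both blue) = (5/9)(4/8) = 5/18.
Total probability = (3/10)(1/5) + (7/10)(5/18) = 229/900.

229/900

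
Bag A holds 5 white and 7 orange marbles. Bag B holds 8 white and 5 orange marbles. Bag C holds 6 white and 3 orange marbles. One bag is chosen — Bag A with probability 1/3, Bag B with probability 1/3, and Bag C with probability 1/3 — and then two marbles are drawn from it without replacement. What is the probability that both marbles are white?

From Bag A: P(both white) = (5/12)(4/11) = 5/33.
From Bag B: P(both white) = (8/13)(7/12) = 14/39.
From Bag C: P(both white) = (6/9)(5/8) = 5/12.
Total probability = (1/3)(5/33) + (1/3)(14/39) + (1/3)(5/12) = 1591/5148.

1591/5148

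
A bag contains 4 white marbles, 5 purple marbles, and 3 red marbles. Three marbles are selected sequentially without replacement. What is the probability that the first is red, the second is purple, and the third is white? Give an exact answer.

1/22

Chain rule:
P = 3/12 × 5/11 × 4/10 = 60/1320 = 1/22.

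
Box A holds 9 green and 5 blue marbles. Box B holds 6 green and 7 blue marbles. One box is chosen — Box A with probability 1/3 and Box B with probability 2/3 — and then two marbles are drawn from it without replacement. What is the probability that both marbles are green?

From Box A: P(both green) = (9/14)(8/13) = 36/91.
From Box B: P(both green) = (6/13)(5/12) = 5/26.
Total probability = (1/3)(36/91) + (2/3)(5/26) = 71/273.

71/273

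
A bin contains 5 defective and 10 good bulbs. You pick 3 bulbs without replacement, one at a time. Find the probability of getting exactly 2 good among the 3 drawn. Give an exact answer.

One ordering (good drawn first) has probability 10/15 × 9/14 × 5/13 = 450/2730 = 15/91.
There are C(3,2) = 3 such orderings, each equally likely, so P = 3 × 15/91 = 45/91.

45/91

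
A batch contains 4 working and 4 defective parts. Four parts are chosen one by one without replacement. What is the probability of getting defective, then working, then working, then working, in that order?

2/35

Chain rule:
P = 4/8 × 4/7 × 3/6 × 2/5 = 96/1680 = 2/35.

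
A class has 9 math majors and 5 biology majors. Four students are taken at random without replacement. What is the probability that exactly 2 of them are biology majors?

360/1001

One ordering (biology majors drawn first) has probability 5/14 × 4/13 × 9/12 × 8/11 = 1440/24024 = 60/1001.
There are C(4,2) = 6 such orderings, each equally likely, so P = 6 × 60/1001 = 360/1001.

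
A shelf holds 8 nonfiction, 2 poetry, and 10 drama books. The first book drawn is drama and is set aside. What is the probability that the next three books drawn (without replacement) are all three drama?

With the first book removed, 9 drama remain out of 19.
P = 9/19 × 8/18 × 7/17 = 504/5814 = 28/323.

28/323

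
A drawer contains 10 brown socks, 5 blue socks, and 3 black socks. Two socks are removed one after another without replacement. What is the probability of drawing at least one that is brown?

P(no brown) = 8/18 × 7/17 = 56/306 = 28/153.
P(at least one) = 1 − 28/153 = 125/153.

125/153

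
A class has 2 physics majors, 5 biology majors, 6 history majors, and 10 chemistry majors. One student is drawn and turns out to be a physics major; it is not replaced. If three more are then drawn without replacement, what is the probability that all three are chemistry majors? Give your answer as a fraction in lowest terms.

With the first student removed, 10 chemistry majors remain out of 22.
P = 10/22 × 9/21 × 8/20 = 720/9240 = 6/77.

6/77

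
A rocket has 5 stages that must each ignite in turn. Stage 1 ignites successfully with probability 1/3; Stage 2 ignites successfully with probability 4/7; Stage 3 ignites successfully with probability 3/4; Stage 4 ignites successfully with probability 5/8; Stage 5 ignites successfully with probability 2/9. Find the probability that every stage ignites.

5/252

Multiplying along the chain,
P = 1/3 × 4/7 × 3/4 × 5/8 × 2/9 = 120/6048 = 5/252.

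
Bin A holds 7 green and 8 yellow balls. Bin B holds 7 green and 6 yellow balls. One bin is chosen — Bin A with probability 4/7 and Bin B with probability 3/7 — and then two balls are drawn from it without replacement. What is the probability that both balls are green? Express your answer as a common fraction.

From Bin A: P(both green) = (7/15)(6/14) = 1/5.
From Bin B: P(both green) = (7/13)(6/12) = 7/26.
Total probability = (4/7)(1/5) + (3/7)(7/26) = 209/910.

209/910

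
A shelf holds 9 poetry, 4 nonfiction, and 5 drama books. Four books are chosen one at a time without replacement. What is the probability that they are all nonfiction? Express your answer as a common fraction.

1/3060

P = 4/18 × 3/17 × 2/16 × 1/15 = 24/73440 = 1/3060.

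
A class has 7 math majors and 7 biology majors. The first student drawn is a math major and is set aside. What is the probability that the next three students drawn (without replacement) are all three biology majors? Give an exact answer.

With the first student removed, 7 biology majors remain out of 13.
P = 7/13 × 6/12 × 5/11 = 210/1716 = 35/286.

35/286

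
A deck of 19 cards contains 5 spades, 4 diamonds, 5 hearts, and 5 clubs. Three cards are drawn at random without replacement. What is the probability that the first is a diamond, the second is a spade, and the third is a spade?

40/2907

Chain rule:
P = 4/19 × 5/18 × 4/17 = 80/5814 = 40/2907.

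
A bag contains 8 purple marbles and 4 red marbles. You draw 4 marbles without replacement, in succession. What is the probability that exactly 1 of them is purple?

One ordering (purple drawn first) has probability 8/12 × 4/11 × 3/10 × 2/9 = 192/11880 = 8/495.
There are C(4,1) = 4 such orderings, each equally likely, so P = 4 × 8/495 = 32/495.

32/495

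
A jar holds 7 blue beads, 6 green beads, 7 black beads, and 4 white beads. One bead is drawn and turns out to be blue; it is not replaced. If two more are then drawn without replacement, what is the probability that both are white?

6/253

With the first bead removed, 4 white remain out of 23.
P = 4/23 × 3/22 = 12/506 = 6/253.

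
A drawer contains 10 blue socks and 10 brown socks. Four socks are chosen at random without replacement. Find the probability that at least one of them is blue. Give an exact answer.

P(no blue) = 10/20 × 9/19 × 8/18 × 7/17 = 5040/116280 = 14/323.
P(at least one) = 1 − 14/323 = 309/323.

309/323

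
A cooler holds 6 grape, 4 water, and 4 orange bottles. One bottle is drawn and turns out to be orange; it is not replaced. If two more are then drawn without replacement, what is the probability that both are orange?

After the first draw, 3 of the remaining 13 bottles are orange.
P = 3/13 × 2/12 = 6/156 = 1/26.

1/26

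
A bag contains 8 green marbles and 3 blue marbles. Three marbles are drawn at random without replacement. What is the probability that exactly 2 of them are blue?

8/55

One ordering (blue drawn first) has probability 3/11 × 2/10 × 8/9 = 48/990 = 8/165.
There are C(3,2) = 3 such orderings, each equally likely, so P = 3 × 8/165 = 8/55.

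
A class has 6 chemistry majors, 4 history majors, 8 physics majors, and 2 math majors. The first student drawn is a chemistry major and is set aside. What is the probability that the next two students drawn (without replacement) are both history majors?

After the first draw, 4 of the remaining 19 students are history majors.
P = 4/19 × 3/18 = 12/342 = 2/57.

2/57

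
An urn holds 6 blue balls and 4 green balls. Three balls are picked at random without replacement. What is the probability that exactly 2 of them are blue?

1/2

One ordering (blue drawn first) has probability 6/10 × 5/9 × 4/8 = 120/720 = 1/6.
There are C(3,2) = 3 such orderings, each equally likely, so P = 3 × 1/6 = 1/2.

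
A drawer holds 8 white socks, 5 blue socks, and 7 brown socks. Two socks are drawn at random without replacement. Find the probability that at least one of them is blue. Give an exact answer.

17/38

P(no blue) = 15/20 × 14/19 = 210/380 = 21/38.
P(at least one) = 1 − 21/38 = 17/38.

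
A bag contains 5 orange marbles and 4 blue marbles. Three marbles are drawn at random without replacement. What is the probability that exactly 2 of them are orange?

10/21

One ordering (orange drawn first) has probability 5/9 × 4/8 × 4/7 = 80/504 = 10/63.
There are C(3,2) = 3 such orderings, each equally likely, so P = 3 × 10/63 = 10/21.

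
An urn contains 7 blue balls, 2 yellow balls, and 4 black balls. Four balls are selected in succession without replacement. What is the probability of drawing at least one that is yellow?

P(no yellow) = 11/13 × 10/12 × 9/11 × 8/10 = 7920/17160 = 6/13.
P(at least one) = 1 − 6/13 = 7/13.

7/13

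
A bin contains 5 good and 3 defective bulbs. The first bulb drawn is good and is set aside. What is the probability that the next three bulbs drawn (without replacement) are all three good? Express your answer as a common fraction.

With the first bulb removed, 4 good remain out of 7.
P = 4/7 × 3/6 × 2/5 = 24/210 = 4/35.

4/35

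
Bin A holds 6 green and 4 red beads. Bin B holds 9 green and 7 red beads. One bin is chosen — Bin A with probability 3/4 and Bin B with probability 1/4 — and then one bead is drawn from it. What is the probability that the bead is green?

From Bin A: P(green) = 6/10.
From Bin B: P(green) = 9/16.
Total probability = (3/4)(6/10) + (1/4)(9/16) = 189/320.

189/320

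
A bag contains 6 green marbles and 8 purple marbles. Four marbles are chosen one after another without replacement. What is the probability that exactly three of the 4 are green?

One ordering (green drawn first) has probability 6/14 × 5/13 × 4/12 × 8/11 = 960/24024 = 40/1001.
There are C(4,3) = 4 such orderings, each equally likely, so P = 4 × 40/1001 = 160/1001.

160/1001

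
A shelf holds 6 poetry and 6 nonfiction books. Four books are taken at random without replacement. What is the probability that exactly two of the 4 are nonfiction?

5/11

One ordering (nonfiction drawn first) has probability 6/12 × 5/11 × 6/10 × 5/9 = 900/11880 = 5/66.
There are C(4,2) = 6 such orderings, each equally likely, so P = 6 × 5/66 = 5/11.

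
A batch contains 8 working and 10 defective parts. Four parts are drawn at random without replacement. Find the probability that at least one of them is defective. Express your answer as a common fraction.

299/306

P(no defective) = 8/18 × 7/17 × 6/16 × 5/15 = 1680/73440 = 7/306.
P(at least one) = 1 − 7/306 = 299/306.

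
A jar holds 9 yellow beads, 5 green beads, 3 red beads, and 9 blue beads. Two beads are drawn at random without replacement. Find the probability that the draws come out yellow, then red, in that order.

Multiply the probability of each draw given the previous ones:
P = 9/26 × 3/25 = 27/650.

27/650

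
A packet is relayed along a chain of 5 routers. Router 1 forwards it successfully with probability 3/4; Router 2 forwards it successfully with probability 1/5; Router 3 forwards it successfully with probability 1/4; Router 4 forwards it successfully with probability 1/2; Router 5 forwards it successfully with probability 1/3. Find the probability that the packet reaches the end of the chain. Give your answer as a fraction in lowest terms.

The events are sequential, so multiply the conditional probabilities:
P = 3/4 × 1/5 × 1/4 × 1/2 × 1/3 = 3/480 = 1/160.

1/160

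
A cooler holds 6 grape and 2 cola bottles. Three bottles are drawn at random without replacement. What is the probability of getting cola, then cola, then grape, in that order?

1/28

Multiply the probability of each draw given the previous ones:
P = 2/8 × 1/7 × 6/6 = 12/336 = 1/28.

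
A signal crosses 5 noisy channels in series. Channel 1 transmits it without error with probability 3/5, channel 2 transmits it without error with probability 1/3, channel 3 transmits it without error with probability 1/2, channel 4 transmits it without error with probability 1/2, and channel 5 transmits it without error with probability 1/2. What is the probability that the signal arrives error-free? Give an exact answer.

The events are sequential, so multiply the conditional probabilities:
P = 3/5 × 1/3 × 1/2 × 1/2 × 1/2 = 3/120 = 1/40.

1/40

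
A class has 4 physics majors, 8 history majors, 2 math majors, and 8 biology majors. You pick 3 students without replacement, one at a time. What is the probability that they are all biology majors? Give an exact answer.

2/55

P(all biology majors) = 8/22 × 7/21 × 6/20 = 336/9240 = 2/55.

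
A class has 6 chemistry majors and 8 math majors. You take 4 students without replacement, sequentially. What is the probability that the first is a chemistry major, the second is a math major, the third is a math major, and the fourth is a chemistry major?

Multiply the probability of each draw given the previous ones:
P = 6/14 × 8/13 × 7/12 × 5/11 = 1680/24024 = 10/143.

10/143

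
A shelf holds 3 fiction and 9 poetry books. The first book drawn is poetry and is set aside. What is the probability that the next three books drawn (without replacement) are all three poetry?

After the first draw, 8 of the remaining 11 books are poetry.
P = 8/11 × 7/10 × 6/9 = 336/990 = 56/165.

56/165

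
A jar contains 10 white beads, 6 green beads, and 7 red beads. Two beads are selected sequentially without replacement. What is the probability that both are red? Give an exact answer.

P(all red) = 7/23 × 6/22 = 42/506 = 21/253.

21/253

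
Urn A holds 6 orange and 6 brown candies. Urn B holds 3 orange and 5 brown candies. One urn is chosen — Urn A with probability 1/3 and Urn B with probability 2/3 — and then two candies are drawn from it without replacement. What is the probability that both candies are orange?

From Urn A: P(both orange) = (6/12)(5/11) = 5/22.
From Urn B: P(both orange) = (3/8)(2/7) = 3/28.
Total probability = (1/3)(5/22) + (2/3)(3/28) = 34/231.

34/231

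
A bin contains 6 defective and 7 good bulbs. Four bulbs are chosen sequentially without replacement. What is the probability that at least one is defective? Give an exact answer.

136/143

P(no defective) = 7/13 × 6/12 × 5/11 × 4/10 = 840/17160 = 7/143.
P(at least one) = 1 − 7/143 = 136/143.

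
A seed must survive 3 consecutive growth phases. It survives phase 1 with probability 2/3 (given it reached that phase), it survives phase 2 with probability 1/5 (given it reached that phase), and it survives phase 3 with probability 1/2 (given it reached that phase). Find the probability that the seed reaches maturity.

The events are sequential, so multiply the conditional probabilities:
P = 2/3 × 1/5 × 1/2 = 2/30 = 1/15.

1/15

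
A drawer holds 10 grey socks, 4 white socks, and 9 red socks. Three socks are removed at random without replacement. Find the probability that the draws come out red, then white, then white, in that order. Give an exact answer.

Each draw changes the counts, so multiply the conditional probabilities along the sequence:
P = 9/23 × 4/22 × 3/21 = 108/10626 = 18/1771.

18/1771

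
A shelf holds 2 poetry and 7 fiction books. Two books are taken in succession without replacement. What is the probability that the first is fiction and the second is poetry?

7/36

Multiply the probability of each draw given the previous ones:
P = 7/9 × 2/8 = 14/72 = 7/36.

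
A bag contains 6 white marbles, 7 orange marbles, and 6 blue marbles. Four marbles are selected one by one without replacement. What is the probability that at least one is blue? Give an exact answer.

3161/3876

P(no blue) = 13/19 × 12/18 × 11/17 × 10/16 = 17160/93024 = 715/3876.
P(at least one) = 1 − 715/3876 = 3161/3876.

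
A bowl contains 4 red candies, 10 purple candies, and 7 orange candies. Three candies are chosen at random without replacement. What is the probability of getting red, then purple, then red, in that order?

2/133

Multiply the probability of each draw given the previous ones:
P = 4/21 × 10/20 × 3/19 = 120/7980 = 2/133.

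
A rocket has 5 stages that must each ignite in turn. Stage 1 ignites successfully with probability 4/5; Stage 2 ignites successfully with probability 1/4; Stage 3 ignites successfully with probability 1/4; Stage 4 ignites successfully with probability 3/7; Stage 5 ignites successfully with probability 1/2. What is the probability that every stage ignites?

3/280

Multiplying along the chain,
P = 4/5 × 1/4 × 1/4 × 3/7 × 1/2 = 12/1120 = 3/280.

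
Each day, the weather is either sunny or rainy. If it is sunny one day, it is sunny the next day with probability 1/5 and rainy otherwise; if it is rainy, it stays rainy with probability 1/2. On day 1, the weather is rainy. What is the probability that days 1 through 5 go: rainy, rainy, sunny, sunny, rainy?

1/25

Day 1 is given. For each transition, use the conditional probability from the current state:
P(rainy | rainy) = 1/2; P(sunny | rainy) = 1/2; P(sunny | sunny) = 1/5; P(rainy | sunny) = 4/5.
P = 1/2 × 1/2 × 1/5 × 4/5 = 4/100 = 1/25.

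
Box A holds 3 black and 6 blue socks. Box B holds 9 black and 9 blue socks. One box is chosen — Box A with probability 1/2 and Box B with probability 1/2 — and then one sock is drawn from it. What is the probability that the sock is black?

From Box A: P(black) = 3/9.
From Box B: P(black) = 9/18.
Total probability = (1/2)(3/9) + (1/2)(9/18) = 5/12.

5/12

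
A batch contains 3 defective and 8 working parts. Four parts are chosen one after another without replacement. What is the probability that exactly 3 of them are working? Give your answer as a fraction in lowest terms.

One ordering (working drawn first) has probability 8/11 × 7/10 × 6/9 × 3/8 = 1008/7920 = 7/55.
There are C(4,3) = 4 such orderings, each equally likely, so P = 4 × 7/55 = 28/55.

28/55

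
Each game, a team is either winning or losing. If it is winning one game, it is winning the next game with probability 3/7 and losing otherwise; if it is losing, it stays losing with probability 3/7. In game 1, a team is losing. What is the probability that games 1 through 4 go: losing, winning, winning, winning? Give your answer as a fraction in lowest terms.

Game 1 is given. For each transition, use the conditional probability from the current state:
P(winning | losing) = 4/7; P(winning | winning) = 3/7; P(winning | winning) = 3/7.
P = 4/7 × 3/7 × 3/7 = 36/343.

36/343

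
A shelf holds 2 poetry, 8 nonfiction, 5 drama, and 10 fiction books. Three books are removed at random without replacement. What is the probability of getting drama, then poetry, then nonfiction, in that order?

2/345

Chain rule:
P = 5/25 × 2/24 × 8/23 = 80/13800 = 2/345.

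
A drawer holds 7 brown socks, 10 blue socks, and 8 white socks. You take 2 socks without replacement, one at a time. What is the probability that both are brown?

P = 7/25 × 6/24 = 42/600 = 7/100.

7/100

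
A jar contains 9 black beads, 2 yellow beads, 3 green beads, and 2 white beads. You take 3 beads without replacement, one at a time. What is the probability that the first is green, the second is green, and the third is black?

Multiply the probability of each draw given the previous ones:
P = 3/16 × 2/15 × 9/14 = 54/3360 = 9/560.

9/560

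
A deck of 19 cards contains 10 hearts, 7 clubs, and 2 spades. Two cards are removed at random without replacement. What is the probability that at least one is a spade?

35/171

P(no spades) = 17/19 × 16/18 = 272/342 = 136/171.
P(at least one) = 1 − 136/171 = 35/171.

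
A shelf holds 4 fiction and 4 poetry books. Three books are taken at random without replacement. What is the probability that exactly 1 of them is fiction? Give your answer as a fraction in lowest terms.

3/7

One ordering (fiction drawn first) has probability 4/8 × 4/7 × 3/6 = 48/336 = 1/7.
There are C(3,1) = 3 such orderings, each equally likely, so P = 3 × 1/7 = 3/7.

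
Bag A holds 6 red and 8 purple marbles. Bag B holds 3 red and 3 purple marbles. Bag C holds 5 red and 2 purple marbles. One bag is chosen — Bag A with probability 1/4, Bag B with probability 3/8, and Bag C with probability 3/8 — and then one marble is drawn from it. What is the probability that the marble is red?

9/16

From Bag A: P(red) = 6/14.
From Bag B: P(red) = 3/6.
From Bag C: P(red) = 5/7.
Total probability = (1/4)(6/14) + (3/8)(3/6) + (3/8)(5/7) = 9/16.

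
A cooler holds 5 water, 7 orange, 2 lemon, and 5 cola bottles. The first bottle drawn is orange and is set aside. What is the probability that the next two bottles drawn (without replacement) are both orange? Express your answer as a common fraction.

With the first bottle removed, 6 orange remain out of 18.
P = 6/18 × 5/17 = 30/306 = 5/51.

5/51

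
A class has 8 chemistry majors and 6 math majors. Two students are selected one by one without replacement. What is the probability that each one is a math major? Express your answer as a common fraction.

P(every draw is a math major) = 6/14 × 5/13 = 30/182 = 15/91.

15/91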